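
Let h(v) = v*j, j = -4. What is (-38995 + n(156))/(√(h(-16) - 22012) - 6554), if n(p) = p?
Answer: 127275403/21488432 + 38839*I*√5487/21488432 ≈ 5.923 + 0.13388*I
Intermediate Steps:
h(v) = -4*v (h(v) = v*(-4) = -4*v)
(-38995 + n(156))/(√(h(-16) - 22012) - 6554) = (-38995 + 156)/(√(-4*(-16) - 22012) - 6554) = -38839/(√(64 - 22012) - 6554) = -38839/(√(-21948) - 6554) = -38839/(2*I*√5487 - 6554) = -38839/(-6554 + 2*I*√5487)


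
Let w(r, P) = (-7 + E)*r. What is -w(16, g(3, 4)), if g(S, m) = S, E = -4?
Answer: 176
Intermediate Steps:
w(r, P) = -11*r (w(r, P) = (-7 - 4)*r = -11*r)
-w(16, g(3, 4)) = -(-11)*16 = -1*(-176) = 176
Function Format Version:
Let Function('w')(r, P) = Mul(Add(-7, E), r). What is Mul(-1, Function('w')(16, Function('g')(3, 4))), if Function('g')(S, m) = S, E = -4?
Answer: 176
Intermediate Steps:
Function('w')(r, P) = Mul(-11, r) (Function('w')(r, P) = Mul(Add(-7, -4), r) = Mul(-11, r))
Mul(-1, Function('w')(16, Function('g')(3, 4))) = Mul(-1, Mul(-11, 16)) = Mul(-1, -176) = 176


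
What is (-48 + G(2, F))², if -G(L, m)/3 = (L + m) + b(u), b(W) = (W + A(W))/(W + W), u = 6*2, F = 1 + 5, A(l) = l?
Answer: 5625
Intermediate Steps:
F = 6
u = 12
b(W) = 1 (b(W) = (W + W)/(W + W) = (2*W)/((2*W)) = (2*W)*(1/(2*W)) = 1)
G(L, m) = -3 - 3*L - 3*m (G(L, m) = -3*((L + m) + 1) = -3*(1 + L + m) = -3 - 3*L - 3*m)
(-48 + G(2, F))² = (-48 + (-3 - 3*2 - 3*6))² = (-48 + (-3 - 6 - 18))² = (-48 - 27)² = (-75)² = 5625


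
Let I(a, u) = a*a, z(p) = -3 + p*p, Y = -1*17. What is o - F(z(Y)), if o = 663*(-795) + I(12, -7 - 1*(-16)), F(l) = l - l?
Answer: -526941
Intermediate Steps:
Y = -17
z(p) = -3 + p²
F(l) = 0
I(a, u) = a²
o = -526941 (o = 663*(-795) + 12² = -527085 + 144 = -526941)
o - F(z(Y)) = -526941 - 1*0 = -526941 + 0 = -526941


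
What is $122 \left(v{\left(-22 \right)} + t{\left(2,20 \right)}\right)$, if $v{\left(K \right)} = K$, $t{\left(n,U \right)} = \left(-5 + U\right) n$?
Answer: $976$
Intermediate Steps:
$t{\left(n,U \right)} = n \left(-5 + U\right)$
$122 \left(v{\left(-22 \right)} + t{\left(2,20 \right)}\right) = 122 \left(-22 + 2 \left(-5 + 20\right)\right) = 122 \left(-22 + 2 \cdot 15\right) = 122 \left(-22 + 30\right) = 122 \cdot 8 = 976$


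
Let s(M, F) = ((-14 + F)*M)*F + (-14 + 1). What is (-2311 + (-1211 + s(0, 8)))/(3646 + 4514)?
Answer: -707/1632 ≈ -0.43321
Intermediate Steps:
s(M, F) = -13 + F*M*(-14 + F) (s(M, F) = (M*(-14 + F))*F - 13 = F*M*(-14 + F) - 13 = -13 + F*M*(-14 + F))
(-2311 + (-1211 + s(0, 8)))/(3646 + 4514) = (-2311 + (-1211 + (-13 + 0*8² - 14*8*0)))/(3646 + 4514) = (-2311 + (-1211 + (-13 + 0*64 + 0)))/8160 = (-2311 + (-1211 + (-13 + 0 + 0)))*(1/8160) = (-2311 + (-1211 - 13))*(1/8160) = (-2311 - 1224)*(1/8160) = -3535*1/8160 = -707/1632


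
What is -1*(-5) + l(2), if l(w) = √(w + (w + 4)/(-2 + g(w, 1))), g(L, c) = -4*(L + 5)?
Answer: 5 + 3*√5/5 ≈ 6.3416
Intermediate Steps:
g(L, c) = -20 - 4*L (g(L, c) = -4*(5 + L) = -20 - 4*L)
l(w) = √(w + (4 + w)/(-22 - 4*w)) (l(w) = √(w + (w + 4)/(-2 + (-20 - 4*w))) = √(w + (4 + w)/(-22 - 4*w)))
-1*(-5) + l(2) = -1*(-5) + √2*√((-4 + 2 + 4*2*(5 + 2))/(11 + 2*2))/2 = 5 + √2*√((-4 + 2 + 4*2*7)/(11 + 4))/2 = 5 + √2*√((-4 + 2 + 56)/15)/2 = 5 + √2*√((1/15)*54)/2 = 5 + √2*√(18/5)/2 = 5 + √2*(3*√10/5)/2 = 5 + 3*√5/5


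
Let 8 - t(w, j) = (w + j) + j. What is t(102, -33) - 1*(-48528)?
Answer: 48500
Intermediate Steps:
t(w, j) = 8 - w - 2*j (t(w, j) = 8 - ((w + j) + j) = 8 - ((j + w) + j) = 8 - (w + 2*j) = 8 + (-w - 2*j) = 8 - w - 2*j)
t(102, -33) - 1*(-48528) = (8 - 1*102 - 2*(-33)) - 1*(-48528) = (8 - 102 + 66) + 48528 = -28 + 48528 = 48500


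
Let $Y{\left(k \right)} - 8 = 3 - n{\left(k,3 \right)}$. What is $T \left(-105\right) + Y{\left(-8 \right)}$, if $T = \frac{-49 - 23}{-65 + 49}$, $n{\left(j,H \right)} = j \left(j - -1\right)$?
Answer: $- \frac{1035}{2} \approx -517.5$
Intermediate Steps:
$n{\left(j,H \right)} = j \left(1 + j\right)$ ($n{\left(j,H \right)} = j \left(j + 1\right) = j \left(1 + j\right)$)
$T = \frac{9}{2}$ ($T = - \frac{72}{-16} = \left(-72\right) \left(- \frac{1}{16}\right) = \frac{9}{2} \approx 4.5$)
$Y{\left(k \right)} = 11 - k \left(1 + k\right)$ ($Y{\left(k \right)} = 8 - \left(-3 + k \left(1 + k\right)\right) = 11 - k \left(1 + k\right)$)
$T \left(-105\right) + Y{\left(-8 \right)} = \frac{9}{2} \left(-105\right) + \left(11 - - 8 \left(1 - 8\right)\right) = - \frac{945}{2} + \left(11 - \left(-8\right) \left(-7\right)\right) = - \frac{945}{2} + \left(11 - 56\right) = - \frac{945}{2} - 45 = - \frac{1035}{2}$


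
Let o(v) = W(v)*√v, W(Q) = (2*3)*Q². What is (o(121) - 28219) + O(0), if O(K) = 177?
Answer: 938264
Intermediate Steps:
W(Q) = 6*Q²
o(v) = 6*v^(5/2) (o(v) = (6*v²)*√v = 6*v^(5/2))
(o(121) - 28219) + O(0) = (6*121^(5/2) - 28219) + 177 = (6*161051 - 28219) + 177 = (966306 - 28219) + 177 = 938087 + 177 = 938264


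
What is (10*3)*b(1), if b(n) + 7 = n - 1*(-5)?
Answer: -30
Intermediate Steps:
b(n) = -2 + n (b(n) = -7 + (n - 1*(-5)) = -7 + (n + 5) = -7 + (5 + n) = -2 + n)
(10*3)*b(1) = (10*3)*(-2 + 1) = 30*(-1) = -30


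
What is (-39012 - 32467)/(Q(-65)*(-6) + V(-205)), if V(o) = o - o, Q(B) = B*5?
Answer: -71479/1950 ≈ -36.656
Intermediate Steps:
Q(B) = 5*B
V(o) = 0
(-39012 - 32467)/(Q(-65)*(-6) + V(-205)) = (-39012 - 32467)/((5*(-65))*(-6) + 0) = -71479/(-325*(-6) + 0) = -71479/(1950 + 0) = -71479/1950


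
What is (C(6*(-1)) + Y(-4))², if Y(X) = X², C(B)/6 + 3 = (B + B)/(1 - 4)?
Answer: 484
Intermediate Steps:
C(B) = -18 - 4*B (C(B) = -18 + 6*((B + B)/(1 - 4)) = -18 + 6*((2*B)/(-3)) = -18 + 6*((2*B)*(-⅓)) = -18 + 6*(-2*B/3) = -18 - 4*B)
(C(6*(-1)) + Y(-4))² = ((-18 - 24*(-1)) + (-4)²)² = ((-18 - 4*(-6)) + 16)² = ((-18 + 24) + 16)² = (6 + 16)² = 22² = 484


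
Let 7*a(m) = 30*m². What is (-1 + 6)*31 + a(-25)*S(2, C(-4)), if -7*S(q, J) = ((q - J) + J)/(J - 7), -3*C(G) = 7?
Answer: 81290/343 ≈ 237.00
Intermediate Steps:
C(G) = -7/3 (C(G) = -⅓*7 = -7/3)
S(q, J) = -q/(7*(-7 + J)) (S(q, J) = -((q - J) + J)/(7*(J - 7)) = -q/(7*(-7 + J)))
a(m) = 30*m²/7 (a(m) = (30*m²)/7 = 30*m²/7)
(-1 + 6)*31 + a(-25)*S(2, C(-4)) = (-1 + 6)*31 + ((30/7)*(-25)²)*(-1*2/(-49 + 7*(-7/3))) = 5*31 + ((30/7)*625)*(-1*2/(-49 - 49/3)) = 155 + 18750*(-1*2/(-196/3))/7 = 155 + 18750*(-1*2*(-3/196))/7 = 155 + (18750/7)*(3/98) = 155 + 28125/343 = 81290/343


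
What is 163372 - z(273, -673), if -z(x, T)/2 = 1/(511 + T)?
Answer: 13233131/81 ≈ 1.6337e+5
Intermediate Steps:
z(x, T) = -2/(511 + T)
163372 - z(273, -673) = 163372 - (-2)/(511 - 673) = 163372 - (-2)/(-162) = 163372 - (-2)*(-1)/162 = 163372 - 1*1/81 = 163372 - 1/81 = 13233131/81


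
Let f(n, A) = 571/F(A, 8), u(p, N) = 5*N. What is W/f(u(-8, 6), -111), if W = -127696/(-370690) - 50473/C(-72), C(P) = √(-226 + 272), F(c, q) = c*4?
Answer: -28348512/105831995 + 11205006*√46/13133 ≈ 5786.4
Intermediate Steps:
F(c, q) = 4*c
C(P) = √46
W = 63848/185345 - 50473*√46/46 (W = -127696/(-370690) - 50473*√46/46 = -127696*(-1/370690) - 50473*√46/46 = 63848/185345 - 50473*√46/46 ≈ -7441.5)
f(n, A) = 571/(4*A) (f(n, A) = 571/((4*A)) = 571*(1/(4*A)) = 571/(4*A))
W/f(u(-8, 6), -111) = (63848/185345 - 50473*√46/46)/(((571/4)/(-111))) = (63848/185345 - 50473*√46/46)/(((571/4)*(-1/111))) = (63848/185345 - 50473*√46/46)/(-571/444) = (63848/185345 - 50473*√46/46)*(-444/571) = -28348512/105831995 + 11205006*√46/13133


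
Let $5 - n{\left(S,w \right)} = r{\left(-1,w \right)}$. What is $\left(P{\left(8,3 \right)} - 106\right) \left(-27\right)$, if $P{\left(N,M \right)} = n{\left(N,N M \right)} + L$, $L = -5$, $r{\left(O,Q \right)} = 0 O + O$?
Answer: $2835$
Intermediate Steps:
$r{\left(O,Q \right)} = O$ ($r{\left(O,Q \right)} = 0 + O = O$)
$n{\left(S,w \right)} = 6$ ($n{\left(S,w \right)} = 5 - -1 = 5 + 1 = 6$)
$P{\left(N,M \right)} = 1$ ($P{\left(N,M \right)} = 6 - 5 = 1$)
$\left(P{\left(8,3 \right)} - 106\right) \left(-27\right) = \left(1 - 106\right) \left(-27\right) = \left(-105\right) \left(-27\right) = 2835$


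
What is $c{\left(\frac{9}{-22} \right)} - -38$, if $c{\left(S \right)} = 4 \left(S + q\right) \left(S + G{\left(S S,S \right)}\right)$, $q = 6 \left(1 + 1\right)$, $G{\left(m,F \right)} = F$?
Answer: $\frac{8}{121} \approx 0.066116$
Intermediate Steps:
$q = 12$ ($q = 6 \cdot 2 = 12$)
$c{\left(S \right)} = 8 S \left(12 + S\right)$ ($c{\left(S \right)} = 4 \left(S + 12\right) \left(S + S\right) = 4 \left(12 + S\right) 2 S = 4 \cdot 2 S \left(12 + S\right) = 8 S \left(12 + S\right)$)
$c{\left(\frac{9}{-22} \right)} - -38 = 8 \frac{9}{-22} \left(12 + \frac{9}{-22}\right) - -38 = 8 \cdot 9 \left(- \frac{1}{22}\right) \left(12 + 9 \left(- \frac{1}{22}\right)\right) + 38 = 8 \left(- \frac{9}{22}\right) \left(12 - \frac{9}{22}\right) + 38 = 8 \left(- \frac{9}{22}\right) \frac{255}{22} + 38 = - \frac{4590}{121} + 38 = \frac{8}{121}$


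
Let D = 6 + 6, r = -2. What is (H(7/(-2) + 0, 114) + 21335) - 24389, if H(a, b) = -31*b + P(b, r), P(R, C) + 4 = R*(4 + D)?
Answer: -4768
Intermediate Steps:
D = 12
P(R, C) = -4 + 16*R (P(R, C) = -4 + R*(4 + 12) = -4 + R*16 = -4 + 16*R)
H(a, b) = -4 - 15*b (H(a, b) = -31*b + (-4 + 16*b) = -4 - 15*b)
(H(7/(-2) + 0, 114) + 21335) - 24389 = ((-4 - 15*114) + 21335) - 24389 = ((-4 - 1710) + 21335) - 24389 = (-1714 + 21335) - 24389 = 19621 - 24389 = -4768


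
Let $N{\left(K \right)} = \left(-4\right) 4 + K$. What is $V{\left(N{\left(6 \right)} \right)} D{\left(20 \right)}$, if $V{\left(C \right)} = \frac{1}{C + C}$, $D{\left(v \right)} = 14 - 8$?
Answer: $- \frac{3}{10} \approx -0.3$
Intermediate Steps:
$D{\left(v \right)} = 6$ ($D{\left(v \right)} = 14 - 8 = 6$)
$N{\left(K \right)} = -16 + K$
$V{\left(C \right)} = \frac{1}{2 C}$
$V{\left(N{\left(6 \right)} \right)} D{\left(20 \right)} = \frac{1}{2 \left(-16 + 6\right)} 6 = \frac{1}{2 \left(-10\right)} 6 = \frac{1}{2} \left(- \frac{1}{10}\right) 6 = \left(- \frac{1}{20}\right) 6 = - \frac{3}{10}$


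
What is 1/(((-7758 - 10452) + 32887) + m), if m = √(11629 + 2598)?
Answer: 14677/215400102 - √14227/215400102 ≈ 6.7585e-5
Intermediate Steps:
m = √14227 ≈ 119.28
1/(((-7758 - 10452) + 32887) + m) = 1/(((-7758 - 10452) + 32887) + √14227) = 1/((-18210 + 32887) + √14227) = 1/(14677 + √14227)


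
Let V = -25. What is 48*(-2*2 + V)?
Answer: -1392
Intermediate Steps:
48*(-2*2 + V) = 48*(-2*2 - 25) = 48*(-4 - 25) = 48*(-29) = -1392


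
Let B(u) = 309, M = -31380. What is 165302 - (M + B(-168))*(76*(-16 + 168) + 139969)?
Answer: 4708074293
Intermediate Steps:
165302 - (M + B(-168))*(76*(-16 + 168) + 139969) = 165302 - (-31380 + 309)*(76*(-16 + 168) + 139969) = 165302 - (-31071)*(76*152 + 139969) = 165302 - (-31071)*(11552 + 139969) = 165302 - (-31071)*151521 = 165302 - 1*(-4707908991) = 165302 + 4707908991 = 4708074293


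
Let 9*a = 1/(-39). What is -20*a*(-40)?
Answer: -800/351 ≈ -2.2792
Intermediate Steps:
a = -1/351 (a = (⅑)/(-39) = (⅑)*(-1/39) = -1/351 ≈ -0.0028490)
-20*a*(-40) = -20*(-1/351)*(-40) = (20/351)*(-40) = -800/351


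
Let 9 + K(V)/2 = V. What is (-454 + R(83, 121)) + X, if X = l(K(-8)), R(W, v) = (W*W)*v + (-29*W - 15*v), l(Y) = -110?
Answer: 828783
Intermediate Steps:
K(V) = -18 + 2*V
R(W, v) = -29*W - 15*v + v*W² (R(W, v) = W²*v + (-29*W - 15*v) = v*W² + (-29*W - 15*v) = -29*W - 15*v + v*W²)
X = -110
(-454 + R(83, 121)) + X = (-454 + (-29*83 - 15*121 + 121*83²)) - 110 = (-454 + (-2407 - 1815 + 121*6889)) - 110 = (-454 + (-2407 - 1815 + 833569)) - 110 = (-454 + 829347) - 110 = 828893 - 110 = 828783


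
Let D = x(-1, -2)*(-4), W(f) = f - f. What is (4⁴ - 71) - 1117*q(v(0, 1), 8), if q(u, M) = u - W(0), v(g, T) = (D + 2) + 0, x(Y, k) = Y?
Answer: -6517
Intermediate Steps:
W(f) = 0
D = 4 (D = -1*(-4) = 4)
v(g, T) = 6 (v(g, T) = (4 + 2) + 0 = 6 + 0 = 6)
q(u, M) = u (q(u, M) = u - 1*0 = u + 0 = u)
(4⁴ - 71) - 1117*q(v(0, 1), 8) = (4⁴ - 71) - 1117*6 = (256 - 71) - 6702 = 185 - 6702 = -6517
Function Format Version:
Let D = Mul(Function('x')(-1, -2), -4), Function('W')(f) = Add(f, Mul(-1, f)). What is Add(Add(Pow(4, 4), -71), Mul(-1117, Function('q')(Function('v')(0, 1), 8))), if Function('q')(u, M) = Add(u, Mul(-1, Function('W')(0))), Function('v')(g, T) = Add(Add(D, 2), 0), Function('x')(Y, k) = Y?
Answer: -6517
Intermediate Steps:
Function('W')(f) = 0
D = 4 (D = Mul(-1, -4) = 4)
Function('v')(g, T) = 6 (Function('v')(g, T) = Add(Add(4, 2), 0) = Add(6, 0) = 6)
Function('q')(u, M) = u (Function('q')(u, M) = Add(u, Mul(-1, 0)) = Add(u, 0) = u)
Add(Add(Pow(4, 4), -71), Mul(-1117, Function('q')(Function('v')(0, 1), 8))) = Add(Add(Pow(4, 4), -71), Mul(-1117, 6)) = Add(Add(256, -71), -6702) = Add(185, -6702) = -6517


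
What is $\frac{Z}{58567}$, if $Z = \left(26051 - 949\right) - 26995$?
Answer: $- \frac{1893}{58567} \approx -0.032322$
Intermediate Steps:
$Z = -1893$ ($Z = 25102 - 26995 = -1893$)
$\frac{Z}{58567} = - \frac{1893}{58567}$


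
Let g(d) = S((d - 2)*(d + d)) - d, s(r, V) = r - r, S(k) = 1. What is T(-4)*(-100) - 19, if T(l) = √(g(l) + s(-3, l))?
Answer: -19 - 100*√5 ≈ -242.61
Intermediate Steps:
s(r, V) = 0
g(d) = 1 - d
T(l) = √(1 - l) (T(l) = √((1 - l) + 0) = √(1 - l))
T(-4)*(-100) - 19 = √(1 - 1*(-4))*(-100) - 19 = √(1 + 4)*(-100) - 19 = √5*(-100) - 19 = -100*√5 - 19 = -19 - 100*√5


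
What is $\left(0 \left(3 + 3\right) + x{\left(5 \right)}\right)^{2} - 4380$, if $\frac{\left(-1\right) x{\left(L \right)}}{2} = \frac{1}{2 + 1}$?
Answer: $- \frac{39416}{9} \approx -4379.6$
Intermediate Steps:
$x{\left(L \right)} = - \frac{2}{3}$ ($x{\left(L \right)} = - \frac{2}{2 + 1} = - \frac{2}{3}$)
$\left(0 \left(3 + 3\right) + x{\left(5 \right)}\right)^{2} - 4380 = \left(0 \left(3 + 3\right) - \frac{2}{3}\right)^{2} - 4380 = \left(0 \cdot 6 - \frac{2}{3}\right)^{2} - 4380 = \left(0 - \frac{2}{3}\right)^{2} - 4380 = \left(- \frac{2}{3}\right)^{2} - 4380 = \frac{4}{9} - 4380 = - \frac{39416}{9}$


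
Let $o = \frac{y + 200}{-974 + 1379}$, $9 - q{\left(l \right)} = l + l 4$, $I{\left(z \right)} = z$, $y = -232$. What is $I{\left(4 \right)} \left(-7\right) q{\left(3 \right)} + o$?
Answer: $\frac{68008}{405} \approx 167.92$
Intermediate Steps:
$q{\left(l \right)} = 9 - 5 l$ ($q{\left(l \right)} = 9 - \left(l + l 4\right) = 9 - \left(l + 4 l\right) = 9 - 5 l$)
$o = - \frac{32}{405}$ ($o = \frac{-232 + 200}{-974 + 1379} = - \frac{32}{405} \approx -0.079012$)
$I{\left(4 \right)} \left(-7\right) q{\left(3 \right)} + o = 4 \left(-7\right) \left(9 - 15\right) - \frac{32}{405} = - 28 \left(9 - 15\right) - \frac{32}{405} = \left(-28\right) \left(-6\right) - \frac{32}{405} = 168 - \frac{32}{405} = \frac{68008}{405}$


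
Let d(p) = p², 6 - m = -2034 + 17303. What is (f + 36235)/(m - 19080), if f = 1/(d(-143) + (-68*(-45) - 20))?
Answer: -851123916/806682727 ≈ -1.0551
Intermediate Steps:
m = -15263 (m = 6 - (-2034 + 17303) = 6 - 1*15269 = 6 - 15269 = -15263)
f = 1/23489 (f = 1/((-143)² + (-68*(-45) - 20)) = 1/(20449 + (3060 - 20)) = 1/(20449 + 3040) = 1/23489 ≈ 4.2573e-5)
(f + 36235)/(m - 19080) = (1/23489 + 36235)/(-15263 - 19080) = (851123916/23489)/(-34343) = (851123916/23489)*(-1/34343) = -851123916/806682727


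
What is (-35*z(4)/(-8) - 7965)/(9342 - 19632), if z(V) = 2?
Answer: 6365/8232 ≈ 0.77320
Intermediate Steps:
(-35*z(4)/(-8) - 7965)/(9342 - 19632) = (-35*2/(-8) - 7965)/(9342 - 19632) = (-70*(-⅛) - 7965)/(-10290) = (35/4 - 7965)*(-1/10290) = -31825/4*(-1/10290) = 6365/8232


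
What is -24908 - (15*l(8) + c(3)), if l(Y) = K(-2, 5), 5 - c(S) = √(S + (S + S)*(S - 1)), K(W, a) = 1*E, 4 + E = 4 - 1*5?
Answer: -24838 + √15 ≈ -24834.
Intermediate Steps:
E = -5 (E = -4 + (4 - 1*5) = -4 + (4 - 5) = -4 - 1 = -5)
K(W, a) = -5 (K(W, a) = 1*(-5) = -5)
c(S) = 5 - √(S + 2*S*(-1 + S)) (c(S) = 5 - √(S + (S + S)*(S - 1)) = 5 - √(S + (2*S)*(-1 + S)) = 5 - √(S + 2*S*(-1 + S)))
l(Y) = -5
-24908 - (15*l(8) + c(3)) = -24908 - (15*(-5) + (5 - √(3*(-1 + 2*3)))) = -24908 - (-75 + (5 - √(3*(-1 + 6)))) = -24908 - (-75 + (5 - √(3*5))) = -24908 - (-75 + (5 - √15)) = -24908 - (-70 - √15) = -24908 + (70 + √15) = -24838 + √15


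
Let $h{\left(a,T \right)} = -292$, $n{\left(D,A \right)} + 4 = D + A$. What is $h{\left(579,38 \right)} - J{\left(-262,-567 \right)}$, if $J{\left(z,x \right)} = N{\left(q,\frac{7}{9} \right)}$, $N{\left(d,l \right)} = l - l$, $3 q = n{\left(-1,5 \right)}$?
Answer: $-292$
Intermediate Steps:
$n{\left(D,A \right)} = -4 + A + D$ ($n{\left(D,A \right)} = -4 + \left(D + A\right) = -4 + \left(A + D\right) = -4 + A + D$)
$q = 0$ ($q = \frac{-4 + 5 - 1}{3} = \frac{1}{3} \cdot 0 = 0$)
$N{\left(d,l \right)} = 0$
$J{\left(z,x \right)} = 0$
$h{\left(579,38 \right)} - J{\left(-262,-567 \right)} = -292 - 0 = -292 + 0 = -292$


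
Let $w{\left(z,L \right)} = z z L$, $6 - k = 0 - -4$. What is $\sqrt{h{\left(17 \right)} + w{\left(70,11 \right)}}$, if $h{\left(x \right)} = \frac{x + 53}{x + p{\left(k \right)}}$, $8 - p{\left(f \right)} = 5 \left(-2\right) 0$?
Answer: $\frac{3 \sqrt{149730}}{5} \approx 232.17$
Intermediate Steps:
$k = 2$ ($k = 6 - \left(0 - -4\right) = 6 - \left(0 + 4\right) = 6 - 4 = 2$)
$p{\left(f \right)} = 8$ ($p{\left(f \right)} = 8 - 5 \left(-2\right) 0 = 8 - \left(-10\right) 0 = 8 - 0 = 8 + 0 = 8$)
$w{\left(z,L \right)} = L z^{2}$ ($w{\left(z,L \right)} = z^{2} L = L z^{2}$)
$h{\left(x \right)} = \frac{53 + x}{8 + x}$ ($h{\left(x \right)} = \frac{x + 53}{x + 8} = \frac{53 + x}{8 + x}$)
$\sqrt{h{\left(17 \right)} + w{\left(70,11 \right)}} = \sqrt{\frac{53 + 17}{8 + 17} + 11 \cdot 70^{2}} = \sqrt{\frac{1}{25} \cdot 70 + 11 \cdot 4900} = \sqrt{\frac{1}{25} \cdot 70 + 53900} = \sqrt{\frac{14}{5} + 53900} = \sqrt{\frac{269514}{5}} = \frac{3 \sqrt{149730}}{5}$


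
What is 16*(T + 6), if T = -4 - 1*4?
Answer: -32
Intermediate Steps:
T = -8 (T = -4 - 4 = -8)
16*(T + 6) = 16*(-8 + 6) = 16*(-2) = -32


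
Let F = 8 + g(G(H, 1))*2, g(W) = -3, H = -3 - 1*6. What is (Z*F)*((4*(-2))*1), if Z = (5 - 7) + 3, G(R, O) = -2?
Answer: -16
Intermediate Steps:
H = -9 (H = -3 - 6 = -9)
Z = 1 (Z = -2 + 3 = 1)
F = 2 (F = 8 - 3*2 = 8 - 6 = 2)
(Z*F)*((4*(-2))*1) = (1*2)*((4*(-2))*1) = 2*(-8*1) = 2*(-8) = -16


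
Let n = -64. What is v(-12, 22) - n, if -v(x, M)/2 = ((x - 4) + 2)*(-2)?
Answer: 8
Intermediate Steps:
v(x, M) = -8 + 4*x (v(x, M) = -2*((x - 4) + 2)*(-2) = -2*((-4 + x) + 2)*(-2) = -2*(-2 + x)*(-2) = -2*(4 - 2*x) = -8 + 4*x)
v(-12, 22) - n = (-8 + 4*(-12)) - 1*(-64) = (-8 - 48) + 64 = -56 + 64 = 8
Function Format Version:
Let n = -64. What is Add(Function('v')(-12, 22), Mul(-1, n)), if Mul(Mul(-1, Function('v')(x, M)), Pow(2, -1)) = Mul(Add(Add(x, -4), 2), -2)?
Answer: 8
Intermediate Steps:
Function('v')(x, M) = Add(-8, Mul(4, x)) (Function('v')(x, M) = Mul(-2, Mul(Add(Add(x, -4), 2), -2)) = Mul(-2, Mul(Add(Add(-4, x), 2), -2)) = Mul(-2, Mul(Add(-2, x), -2)) = Mul(-2, Add(4, Mul(-2, x))) = Add(-8, Mul(4, x)))
Add(Function('v')(-12, 22), Mul(-1, n)) = Add(Add(-8, Mul(4, -12)), Mul(-1, -64)) = Add(Add(-8, -48), 64) = Add(-56, 64) = 8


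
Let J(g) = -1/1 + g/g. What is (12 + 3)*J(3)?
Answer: 0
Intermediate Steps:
J(g) = 0 (J(g) = -1*1 + 1 = -1 + 1 = 0)
(12 + 3)*J(3) = (12 + 3)*0 = 15*0 = 0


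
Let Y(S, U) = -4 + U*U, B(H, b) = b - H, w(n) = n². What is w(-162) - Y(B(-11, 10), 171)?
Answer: -2993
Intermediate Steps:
Y(S, U) = -4 + U²
w(-162) - Y(B(-11, 10), 171) = (-162)² - (-4 + 171²) = 26244 - (-4 + 29241) = 26244 - 1*29237 = 26244 - 29237 = -2993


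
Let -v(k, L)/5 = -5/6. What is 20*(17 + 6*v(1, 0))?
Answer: 840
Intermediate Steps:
v(k, L) = 25/6 (v(k, L) = -(-25)/6 = -5*(-⅚) = 25/6)
20*(17 + 6*v(1, 0)) = 20*(17 + 6*(25/6)) = 20*(17 + 25) = 20*42 = 840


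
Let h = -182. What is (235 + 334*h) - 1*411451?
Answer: -472004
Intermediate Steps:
(235 + 334*h) - 1*411451 = (235 + 334*(-182)) - 1*411451 = (235 - 60788) - 411451 = -60553 - 411451 = -472004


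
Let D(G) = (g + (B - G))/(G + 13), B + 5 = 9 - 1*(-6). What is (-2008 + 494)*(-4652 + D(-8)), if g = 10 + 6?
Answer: 35164164/5 ≈ 7.0328e+6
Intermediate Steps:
g = 16
B = 10 (B = -5 + (9 - 1*(-6)) = -5 + (9 + 6) = -5 + 15 = 10)
D(G) = (26 - G)/(13 + G) (D(G) = (16 + (10 - G))/(G + 13) = (26 - G)/(13 + G))
(-2008 + 494)*(-4652 + D(-8)) = (-2008 + 494)*(-4652 + (26 - 1*(-8))/(13 - 8)) = -1514*(-4652 + (26 + 8)/5) = -1514*(-4652 + (⅕)*34) = -1514*(-4652 + 34/5) = -1514*(-23226/5) = 35164164/5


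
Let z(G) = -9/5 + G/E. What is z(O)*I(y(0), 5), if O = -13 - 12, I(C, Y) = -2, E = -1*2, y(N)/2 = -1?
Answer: -107/5 ≈ -21.400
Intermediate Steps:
y(N) = -2 (y(N) = 2*(-1) = -2)
E = -2
O = -25
z(G) = -9/5 - G/2 (z(G) = -9/5 + G/(-2) = -9*⅕ + G*(-½) = -9/5 - G/2)
z(O)*I(y(0), 5) = (-9/5 - ½*(-25))*(-2) = (-9/5 + 25/2)*(-2) = (107/10)*(-2) = -107/5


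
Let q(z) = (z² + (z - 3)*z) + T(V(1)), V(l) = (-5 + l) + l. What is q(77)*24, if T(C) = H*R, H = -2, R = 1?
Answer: 279000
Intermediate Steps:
V(l) = -5 + 2*l
T(C) = -2 (T(C) = -2*1 = -2)
q(z) = -2 + z² + z*(-3 + z) (q(z) = (z² + (z - 3)*z) - 2 = (z² + (-3 + z)*z) - 2 = (z² + z*(-3 + z)) - 2 = -2 + z² + z*(-3 + z))
q(77)*24 = (-2 - 3*77 + 2*77²)*24 = (-2 - 231 + 2*5929)*24 = (-2 - 231 + 11858)*24 = 11625*24 = 279000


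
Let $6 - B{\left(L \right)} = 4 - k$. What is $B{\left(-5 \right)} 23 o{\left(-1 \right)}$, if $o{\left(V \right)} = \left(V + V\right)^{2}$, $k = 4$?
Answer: $552$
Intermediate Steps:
$B{\left(L \right)} = 6$ ($B{\left(L \right)} = 6 - \left(4 - 4\right) = 6 - 0 = 6 + 0 = 6$)
$o{\left(V \right)} = 4 V^{2}$ ($o{\left(V \right)} = \left(2 V\right)^{2} = 4 V^{2}$)
$B{\left(-5 \right)} 23 o{\left(-1 \right)} = 6 \cdot 23 \cdot 4 \left(-1\right)^{2} = 138 \cdot 4 \cdot 1 = 138 \cdot 4 = 552$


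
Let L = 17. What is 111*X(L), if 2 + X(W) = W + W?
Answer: 3552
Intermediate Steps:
X(W) = -2 + 2*W (X(W) = -2 + (W + W) = -2 + 2*W)
111*X(L) = 111*(-2 + 2*17) = 111*(-2 + 34) = 111*32 = 3552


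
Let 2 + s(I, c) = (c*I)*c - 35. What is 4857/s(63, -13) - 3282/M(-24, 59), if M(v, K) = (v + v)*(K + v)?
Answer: 716363/297080 ≈ 2.4113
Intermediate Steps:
M(v, K) = 2*v*(K + v) (M(v, K) = (2*v)*(K + v) = 2*v*(K + v))
s(I, c) = -37 + I*c**2 (s(I, c) = -2 + ((c*I)*c - 35) = -2 + ((I*c)*c - 35) = -2 + (I*c**2 - 35) = -2 + (-35 + I*c**2) = -37 + I*c**2)
4857/s(63, -13) - 3282/M(-24, 59) = 4857/(-37 + 63*(-13)**2) - 3282*(-1/(48*(59 - 24))) = 4857/(-37 + 63*169) - 3282/(2*(-24)*35) = 4857/(-37 + 10647) - 3282/(-1680) = 4857/10610 - 3282*(-1/1680) = 4857*(1/10610) + 547/280 = 4857/10610 + 547/280 = 716363/297080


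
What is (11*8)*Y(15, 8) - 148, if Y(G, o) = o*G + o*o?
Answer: 16044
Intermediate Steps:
Y(G, o) = o² + G*o (Y(G, o) = G*o + o² = o² + G*o)
(11*8)*Y(15, 8) - 148 = (11*8)*(8*(15 + 8)) - 148 = 88*(8*23) - 148 = 88*184 - 148 = 16192 - 148 = 16044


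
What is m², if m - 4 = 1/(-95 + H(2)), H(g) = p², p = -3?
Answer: 117649/7396 ≈ 15.907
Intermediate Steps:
H(g) = 9 (H(g) = (-3)² = 9)
m = 343/86 (m = 4 + 1/(-95 + 9) = 4 + 1/(-86) = 4 - 1/86 = 343/86 ≈ 3.9884)
m² = (343/86)² = 117649/7396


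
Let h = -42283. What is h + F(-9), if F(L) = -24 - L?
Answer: -42298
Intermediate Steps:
h + F(-9) = -42283 + (-24 - 1*(-9)) = -42283 + (-24 + 9) = -42283 - 15 = -42298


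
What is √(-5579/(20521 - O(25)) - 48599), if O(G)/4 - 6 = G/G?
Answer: I*√251974056158/2277 ≈ 220.45*I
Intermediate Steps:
O(G) = 28 (O(G) = 24 + 4*(G/G) = 24 + 4*1 = 24 + 4 = 28)
√(-5579/(20521 - O(25)) - 48599) = √(-5579/(20521 - 1*28) - 48599) = √(-5579/(20521 - 28) - 48599) = √(-5579/20493 - 48599) = √(-995944886/20493) = I*√251974056158/2277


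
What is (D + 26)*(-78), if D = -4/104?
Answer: -2025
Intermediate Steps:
D = -1/26 (D = -4*1/104 = -1/26 ≈ -0.038462)
(D + 26)*(-78) = (-1/26 + 26)*(-78) = (675/26)*(-78) = -2025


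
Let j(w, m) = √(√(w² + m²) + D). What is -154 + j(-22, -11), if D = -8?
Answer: -154 + √(-8 + 11*√5) ≈ -149.93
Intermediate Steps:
j(w, m) = √(-8 + √(m² + w²)) (j(w, m) = √(√(w² + m²) - 8) = √(√(m² + w²) - 8) = √(-8 + √(m² + w²)))
-154 + j(-22, -11) = -154 + √(-8 + √((-11)² + (-22)²)) = -154 + √(-8 + √(121 + 484)) = -154 + √(-8 + √605) = -154 + √(-8 + 11*√5)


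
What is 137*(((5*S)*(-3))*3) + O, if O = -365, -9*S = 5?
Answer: 3060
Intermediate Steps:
S = -5/9 (S = -⅑*5 = -5/9 ≈ -0.55556)
137*(((5*S)*(-3))*3) + O = 137*(((5*(-5/9))*(-3))*3) - 365 = 137*(-25/9*(-3)*3) - 365 = 137*((25/3)*3) - 365 = 137*25 - 365 = 3425 - 365 = 3060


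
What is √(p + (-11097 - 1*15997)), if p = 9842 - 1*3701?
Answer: I*√20953 ≈ 144.75*I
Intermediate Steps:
p = 6141 (p = 9842 - 3701 = 6141)
√(p + (-11097 - 1*15997)) = √(6141 + (-11097 - 1*15997)) = √(6141 + (-11097 - 15997)) = √(6141 - 27094) = √(-20953) = I*√20953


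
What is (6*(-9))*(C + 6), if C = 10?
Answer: -864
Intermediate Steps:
(6*(-9))*(C + 6) = (6*(-9))*(10 + 6) = -54*16 = -864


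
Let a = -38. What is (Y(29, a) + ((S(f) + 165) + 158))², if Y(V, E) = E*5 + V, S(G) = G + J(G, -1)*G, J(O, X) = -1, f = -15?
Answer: 26244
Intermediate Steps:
S(G) = 0 (S(G) = G - G = 0)
Y(V, E) = V + 5*E (Y(V, E) = 5*E + V = V + 5*E)
(Y(29, a) + ((S(f) + 165) + 158))² = ((29 + 5*(-38)) + ((0 + 165) + 158))² = ((29 - 190) + (165 + 158))² = (-161 + 323)² = 162² = 26244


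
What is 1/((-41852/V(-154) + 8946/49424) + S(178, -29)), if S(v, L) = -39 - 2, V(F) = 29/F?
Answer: 716648/159244727245 ≈ 4.5003e-6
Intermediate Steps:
S(v, L) = -41
1/((-41852/V(-154) + 8946/49424) + S(178, -29)) = 1/((-41852/(29/(-154)) + 8946/49424) - 41) = 1/((-41852/(29*(-1/154)) + 8946*(1/49424)) - 41) = 1/((-41852/(-29/154) + 4473/24712) - 41) = 1/((-41852*(-154/29) + 4473/24712) - 41) = 1/((6445208/29 + 4473/24712) - 41) = 1/(159274109813/716648 - 41) = 1/(159244727245/716648) = 716648/159244727245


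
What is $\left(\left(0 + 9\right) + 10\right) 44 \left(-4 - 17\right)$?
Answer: $-17556$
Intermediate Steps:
$\left(\left(0 + 9\right) + 10\right) 44 \left(-4 - 17\right) = \left(9 + 10\right) 44 \left(-4 - 17\right) = 19 \cdot 44 \left(-21\right) = 836 \left(-21\right) = -17556$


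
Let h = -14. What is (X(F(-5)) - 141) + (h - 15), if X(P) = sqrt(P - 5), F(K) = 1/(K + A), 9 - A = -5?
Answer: -170 + 2*I*sqrt(11)/3 ≈ -170.0 + 2.2111*I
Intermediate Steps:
A = 14 (A = 9 - 1*(-5) = 9 + 5 = 14)
F(K) = 1/(14 + K) (F(K) = 1/(K + 14) = 1/(14 + K))
X(P) = sqrt(-5 + P)
(X(F(-5)) - 141) + (h - 15) = (sqrt(-5 + 1/(14 - 5)) - 141) + (-14 - 15) = (sqrt(-5 + 1/9) - 141) - 29 = (sqrt(-44/9) - 141) - 29 = (2*I*sqrt(11)/3 - 141) - 29 = (-141 + 2*I*sqrt(11)/3) - 29 = -170 + 2*I*sqrt(11)/3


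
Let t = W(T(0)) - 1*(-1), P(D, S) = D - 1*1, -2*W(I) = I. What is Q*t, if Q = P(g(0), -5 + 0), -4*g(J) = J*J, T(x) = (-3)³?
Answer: -29/2 ≈ -14.500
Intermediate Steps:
T(x) = -27
W(I) = -I/2
g(J) = -J²/4 (g(J) = -J*J/4 = -J²/4)
P(D, S) = -1 + D (P(D, S) = D - 1 = -1 + D)
Q = -1 (Q = -1 - ¼*0² = -1 - ¼*0 = -1 + 0 = -1)
t = 29/2 (t = -½*(-27) - 1*(-1) = 27/2 + 1 = 29/2 ≈ 14.500)
Q*t = -1*29/2 = -29/2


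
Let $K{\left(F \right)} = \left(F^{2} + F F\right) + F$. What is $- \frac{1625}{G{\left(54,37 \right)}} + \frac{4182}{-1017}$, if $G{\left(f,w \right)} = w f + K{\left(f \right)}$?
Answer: $- \frac{3847057}{890892} \approx -4.3182$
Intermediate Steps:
$K{\left(F \right)} = F + 2 F^{2}$ ($K{\left(F \right)} = \left(F^{2} + F^{2}\right) + F = 2 F^{2} + F = F + 2 F^{2}$)
$G{\left(f,w \right)} = f w + f \left(1 + 2 f\right)$ ($G{\left(f,w \right)} = w f + f \left(1 + 2 f\right) = f w + f \left(1 + 2 f\right)$)
$- \frac{1625}{G{\left(54,37 \right)}} + \frac{4182}{-1017} = - \frac{1625}{54 \left(1 + 37 + 2 \cdot 54\right)} + \frac{4182}{-1017} = - \frac{1625}{54 \left(1 + 37 + 108\right)} + 4182 \left(- \frac{1}{1017}\right) = - \frac{1625}{54 \cdot 146} - \frac{1394}{339} = - \frac{1625}{7884} - \frac{1394}{339} = - \frac{3847057}{890892}$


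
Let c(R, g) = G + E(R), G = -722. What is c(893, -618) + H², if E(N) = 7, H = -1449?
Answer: 2098886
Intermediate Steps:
c(R, g) = -715 (c(R, g) = -722 + 7 = -715)
c(893, -618) + H² = -715 + (-1449)² = -715 + 2099601 = 2098886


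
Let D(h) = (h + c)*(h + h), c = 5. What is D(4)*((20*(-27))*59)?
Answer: -2293920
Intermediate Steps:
D(h) = 2*h*(5 + h) (D(h) = (h + 5)*(h + h) = (5 + h)*(2*h) = 2*h*(5 + h))
D(4)*((20*(-27))*59) = (2*4*(5 + 4))*((20*(-27))*59) = (2*4*9)*(-540*59) = 72*(-31860) = -2293920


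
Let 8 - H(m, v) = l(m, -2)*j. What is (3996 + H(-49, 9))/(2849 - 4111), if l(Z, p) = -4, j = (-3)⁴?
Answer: -2164/631 ≈ -3.4295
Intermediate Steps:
j = 81
H(m, v) = 332 (H(m, v) = 8 - (-4)*81 = 8 - 1*(-324) = 8 + 324 = 332)
(3996 + H(-49, 9))/(2849 - 4111) = (3996 + 332)/(2849 - 4111) = 4328/(-1262) = 4328*(-1/1262) = -2164/631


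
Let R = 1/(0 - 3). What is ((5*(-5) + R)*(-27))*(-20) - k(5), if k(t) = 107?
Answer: -13787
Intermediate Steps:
R = -⅓ (R = 1/(-3) = -⅓ ≈ -0.33333)
((5*(-5) + R)*(-27))*(-20) - k(5) = ((5*(-5) - ⅓)*(-27))*(-20) - 1*107 = ((-25 - ⅓)*(-27))*(-20) - 107 = -76/3*(-27)*(-20) - 107 = 684*(-20) - 107 = -13680 - 107 = -13787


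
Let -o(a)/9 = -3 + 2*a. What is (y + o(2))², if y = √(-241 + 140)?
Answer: (9 - I*√101)² ≈ -20.0 - 180.9*I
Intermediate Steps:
o(a) = 27 - 18*a (o(a) = -9*(-3 + 2*a) = 27 - 18*a)
y = I*√101 (y = √(-101) = I*√101 ≈ 10.05*I)
(y + o(2))² = (I*√101 + (27 - 18*2))² = (I*√101 + (27 - 36))² = (I*√101 - 9)² = (-9 + I*√101)²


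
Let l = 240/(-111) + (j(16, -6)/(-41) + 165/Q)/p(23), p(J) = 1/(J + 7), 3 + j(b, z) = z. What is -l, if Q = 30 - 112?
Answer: 84865/1517 ≈ 55.943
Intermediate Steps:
Q = -82
j(b, z) = -3 + z
p(J) = 1/(7 + J)
l = -84865/1517 (l = 240/(-111) + ((-3 - 6)/(-41) + 165/(-82))/(1/(7 + 23)) = 240*(-1/111) + (-9*(-1/41) + 165*(-1/82))/(1/30) = -80/37 + (9/41 - 165/82)/(1/30) = -80/37 - 147/82*30 = -80/37 - 2205/41 = -84865/1517 ≈ -55.943)
-l = -1*(-84865/1517) = 84865/1517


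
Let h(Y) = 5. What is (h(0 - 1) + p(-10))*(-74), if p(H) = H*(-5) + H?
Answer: -3330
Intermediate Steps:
p(H) = -4*H (p(H) = -5*H + H = -4*H)
(h(0 - 1) + p(-10))*(-74) = (5 - 4*(-10))*(-74) = (5 + 40)*(-74) = 45*(-74) = -3330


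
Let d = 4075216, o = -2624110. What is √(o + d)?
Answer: 3*√161234 ≈ 1204.6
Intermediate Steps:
√(o + d) = √(-2624110 + 4075216) = √1451106 = 3*√161234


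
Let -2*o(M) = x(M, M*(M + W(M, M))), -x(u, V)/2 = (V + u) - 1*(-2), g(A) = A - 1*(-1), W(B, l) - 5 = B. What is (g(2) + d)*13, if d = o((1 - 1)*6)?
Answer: 65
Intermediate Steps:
W(B, l) = 5 + B
g(A) = 1 + A (g(A) = A + 1 = 1 + A)
x(u, V) = -4 - 2*V - 2*u (x(u, V) = -2*((V + u) - 1*(-2)) = -2*((V + u) + 2) = -2*(2 + V + u) = -4 - 2*V - 2*u)
o(M) = 2 + M + M*(5 + 2*M) (o(M) = -(-4 - 2*M*(M + (5 + M)) - 2*M)/2 = -(-4 - 2*M*(5 + 2*M) - 2*M)/2 = -(-4 - 2*M - 2*M*(5 + 2*M))/2 = 2 + M + M*(5 + 2*M))
d = 2 (d = 2 + (1 - 1)*6 + ((1 - 1)*6)*(5 + 2*((1 - 1)*6)) = 2 + 0*6 + (0*6)*(5 + 2*(0*6)) = 2 + 0 + 0*(5 + 2*0) = 2 + 0 + 0*(5 + 0) = 2 + 0 + 0*5 = 2 + 0 + 0 = 2)
(g(2) + d)*13 = ((1 + 2) + 2)*13 = (3 + 2)*13 = 5*13 = 65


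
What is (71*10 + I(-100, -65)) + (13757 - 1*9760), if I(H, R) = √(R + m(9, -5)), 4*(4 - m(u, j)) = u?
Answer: 4707 + I*√253/2 ≈ 4707.0 + 7.953*I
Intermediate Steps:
m(u, j) = 4 - u/4
I(H, R) = √(7/4 + R) (I(H, R) = √(R + (4 - ¼*9)) = √(R + (4 - 9/4)) = √(R + 7/4) = √(7/4 + R))
(71*10 + I(-100, -65)) + (13757 - 1*9760) = (71*10 + √(7 + 4*(-65))/2) + (13757 - 1*9760) = (710 + √(7 - 260)/2) + (13757 - 9760) = (710 + √(-253)/2) + 3997 = (710 + (I*√253)/2) + 3997 = (710 + I*√253/2) + 3997 = 4707 + I*√253/2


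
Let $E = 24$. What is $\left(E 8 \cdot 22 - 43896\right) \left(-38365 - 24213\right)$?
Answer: $2482594416$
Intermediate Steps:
$\left(E 8 \cdot 22 - 43896\right) \left(-38365 - 24213\right) = \left(24 \cdot 8 \cdot 22 - 43896\right) \left(-38365 - 24213\right) = \left(192 \cdot 22 - 43896\right) \left(-62578\right) = \left(4224 - 43896\right) \left(-62578\right) = \left(-39672\right) \left(-62578\right) = 2482594416$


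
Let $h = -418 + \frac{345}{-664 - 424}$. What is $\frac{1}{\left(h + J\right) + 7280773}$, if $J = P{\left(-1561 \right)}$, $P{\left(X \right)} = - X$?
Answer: $\frac{1088}{7922724263} \approx 1.3733 \cdot 10^{-7}$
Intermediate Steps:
$J = 1561$ ($J = \left(-1\right) \left(-1561\right) = 1561$)
$h = - \frac{455129}{1088}$ ($h = -418 + \frac{345}{-1088} = -418 + 345 \left(- \frac{1}{1088}\right) = -418 - \frac{345}{1088} = - \frac{455129}{1088} \approx -418.32$)
$\frac{1}{\left(h + J\right) + 7280773} = \frac{1}{\left(- \frac{455129}{1088} + 1561\right) + 7280773} = \frac{1}{\frac{1243239}{1088} + 7280773} = \frac{1}{\frac{7922724263}{1088}} = \frac{1088}{7922724263}$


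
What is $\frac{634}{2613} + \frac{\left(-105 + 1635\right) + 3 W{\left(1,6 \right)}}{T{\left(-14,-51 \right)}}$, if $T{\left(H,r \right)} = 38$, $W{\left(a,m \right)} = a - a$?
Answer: $\frac{2010991}{49647} \approx 40.506$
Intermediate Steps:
$W{\left(a,m \right)} = 0$
$\frac{634}{2613} + \frac{\left(-105 + 1635\right) + 3 W{\left(1,6 \right)}}{T{\left(-14,-51 \right)}} = \frac{634}{2613} + \frac{\left(-105 + 1635\right) + 3 \cdot 0}{38} = 634 \cdot \frac{1}{2613} + \left(1530 + 0\right) \frac{1}{38} = \frac{634}{2613} + 1530 \cdot \frac{1}{38} = \frac{634}{2613} + \frac{765}{19} = \frac{2010991}{49647}$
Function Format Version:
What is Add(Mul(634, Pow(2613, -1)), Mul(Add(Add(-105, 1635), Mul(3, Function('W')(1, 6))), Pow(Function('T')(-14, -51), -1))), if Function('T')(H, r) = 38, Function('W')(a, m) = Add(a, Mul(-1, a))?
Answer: Rational(2010991, 49647) ≈ 40.506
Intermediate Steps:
Function('W')(a, m) = 0
Add(Mul(634, Pow(2613, -1)), Mul(Add(Add(-105, 1635), Mul(3, Function('W')(1, 6))), Pow(Function('T')(-14, -51), -1))) = Add(Mul(634, Pow(2613, -1)), Mul(Add(Add(-105, 1635), Mul(3, 0)), Pow(38, -1))) = Add(Mul(634, Rational(1, 2613)), Mul(Add(1530, 0), Rational(1, 38))) = Add(Rational(634, 2613), Mul(1530, Rational(1, 38))) = Add(Rational(634, 2613), Rational(765, 19)) = Rational(2010991, 49647)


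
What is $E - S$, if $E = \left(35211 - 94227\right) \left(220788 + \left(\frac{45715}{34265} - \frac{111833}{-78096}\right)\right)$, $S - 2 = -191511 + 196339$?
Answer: $- \frac{290568892678288099}{22299662} \approx -1.303 \cdot 10^{10}$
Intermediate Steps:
$S = 4830$ ($S = 2 + \left(-191511 + 196339\right) = 2 + 4828 = 4830$)
$E = - \frac{290568784970920639}{22299662}$ ($E = - 59016 \left(220788 + \left(45715 \cdot \frac{1}{34265} - - \frac{111833}{78096}\right)\right) = - 59016 \left(220788 + \left(\frac{9143}{6853} + \frac{111833}{78096}\right)\right) = - 59016 \left(220788 + \frac{1480423277}{535191888}\right) = \left(-59016\right) \frac{118165426991021}{535191888} = - \frac{290568784970920639}{22299662} \approx -1.303 \cdot 10^{10}$)
$E - S = - \frac{290568784970920639}{22299662} - 4830 = - \frac{290568892678288099}{22299662}$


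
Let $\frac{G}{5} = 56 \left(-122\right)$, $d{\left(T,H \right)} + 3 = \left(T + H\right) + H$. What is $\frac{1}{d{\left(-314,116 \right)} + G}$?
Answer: $- \frac{1}{34245} \approx -2.9201 \cdot 10^{-5}$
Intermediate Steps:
$d{\left(T,H \right)} = -3 + T + 2 H$ ($d{\left(T,H \right)} = -3 + \left(\left(T + H\right) + H\right) = -3 + \left(\left(H + T\right) + H\right) = -3 + \left(T + 2 H\right) = -3 + T + 2 H$)
$G = -34160$ ($G = 5 \cdot 56 \left(-122\right) = 5 \left(-6832\right) = -34160$)
$\frac{1}{d{\left(-314,116 \right)} + G} = \frac{1}{\left(-3 - 314 + 2 \cdot 116\right) - 34160} = \frac{1}{\left(-3 - 314 + 232\right) - 34160} = \frac{1}{-85 - 34160} = \frac{1}{-34245} = - \frac{1}{34245}$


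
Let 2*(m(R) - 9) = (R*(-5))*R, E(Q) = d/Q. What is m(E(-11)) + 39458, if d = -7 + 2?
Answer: 9550889/242 ≈ 39467.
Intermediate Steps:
d = -5
E(Q) = -5/Q
m(R) = 9 - 5*R**2/2 (m(R) = 9 + ((R*(-5))*R)/2 = 9 + ((-5*R)*R)/2 = 9 + (-5*R**2)/2 = 9 - 5*R**2/2)
m(E(-11)) + 39458 = (9 - 5*(-5/(-11))**2/2) + 39458 = (9 - 5*(-5*(-1/11))**2/2) + 39458 = (9 - 5*(5/11)**2/2) + 39458 = (9 - 5/2*25/121) + 39458 = (9 - 125/242) + 39458 = 2053/242 + 39458 = 9550889/242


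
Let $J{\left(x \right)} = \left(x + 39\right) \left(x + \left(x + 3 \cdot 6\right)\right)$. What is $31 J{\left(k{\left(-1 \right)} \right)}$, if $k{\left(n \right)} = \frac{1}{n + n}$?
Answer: $\frac{40579}{2} \approx 20290.0$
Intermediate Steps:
$k{\left(n \right)} = \frac{1}{2 n}$
$J{\left(x \right)} = \left(18 + 2 x\right) \left(39 + x\right)$ ($J{\left(x \right)} = \left(39 + x\right) \left(x + \left(x + 18\right)\right) = \left(39 + x\right) \left(x + \left(18 + x\right)\right) = \left(39 + x\right) \left(18 + 2 x\right) = \left(18 + 2 x\right) \left(39 + x\right)$)
$31 J{\left(k{\left(-1 \right)} \right)} = 31 \left(702 + 2 \left(\frac{1}{2 \left(-1\right)}\right)^{2} + 96 \frac{1}{2 \left(-1\right)}\right) = 31 \left(702 + 2 \left(\frac{1}{2} \left(-1\right)\right)^{2} + 96 \cdot \frac{1}{2} \left(-1\right)\right) = 31 \left(702 + 2 \left(- \frac{1}{2}\right)^{2} + 96 \left(- \frac{1}{2}\right)\right) = 31 \left(702 + 2 \cdot \frac{1}{4} - 48\right) = 31 \left(702 + \frac{1}{2} - 48\right) = 31 \cdot \frac{1309}{2} = \frac{40579}{2}$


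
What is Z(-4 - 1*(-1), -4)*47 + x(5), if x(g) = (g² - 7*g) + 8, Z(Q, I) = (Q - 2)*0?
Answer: -2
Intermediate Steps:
Z(Q, I) = 0 (Z(Q, I) = (-2 + Q)*0 = 0)
x(g) = 8 + g² - 7*g
Z(-4 - 1*(-1), -4)*47 + x(5) = 0*47 + (8 + 5² - 7*5) = 0 + (8 + 25 - 35) = 0 - 2 = -2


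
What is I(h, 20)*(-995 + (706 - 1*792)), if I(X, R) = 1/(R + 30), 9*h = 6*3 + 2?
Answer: -1081/50 ≈ -21.620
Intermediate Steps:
h = 20/9 (h = (6*3 + 2)/9 = (18 + 2)/9 = (⅑)*20 = 20/9 ≈ 2.2222)
I(X, R) = 1/(30 + R)
I(h, 20)*(-995 + (706 - 1*792)) = (-995 + (706 - 1*792))/(30 + 20) = (-995 + (706 - 792))/50 = (-995 - 86)/50 = (1/50)*(-1081) = -1081/50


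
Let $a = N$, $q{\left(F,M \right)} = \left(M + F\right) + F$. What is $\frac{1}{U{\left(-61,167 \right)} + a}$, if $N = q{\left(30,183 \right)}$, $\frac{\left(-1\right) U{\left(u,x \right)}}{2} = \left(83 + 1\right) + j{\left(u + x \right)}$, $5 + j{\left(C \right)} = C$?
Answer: $- \frac{1}{127} \approx -0.007874$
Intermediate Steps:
$j{\left(C \right)} = -5 + C$
$q{\left(F,M \right)} = M + 2 F$ ($q{\left(F,M \right)} = \left(F + M\right) + F = M + 2 F$)
$U{\left(u,x \right)} = -158 - 2 u - 2 x$ ($U{\left(u,x \right)} = - 2 \left(\left(83 + 1\right) - \left(5 - u - x\right)\right) = - 2 \left(84 + \left(-5 + u + x\right)\right) = - 2 \left(79 + u + x\right) = -158 - 2 u - 2 x$)
$N = 243$ ($N = 183 + 2 \cdot 30 = 183 + 60 = 243$)
$a = 243$
$\frac{1}{U{\left(-61,167 \right)} + a} = \frac{1}{\left(-158 - -122 - 334\right) + 243} = \frac{1}{\left(-158 + 122 - 334\right) + 243} = \frac{1}{-370 + 243} = \frac{1}{-127} = - \frac{1}{127}$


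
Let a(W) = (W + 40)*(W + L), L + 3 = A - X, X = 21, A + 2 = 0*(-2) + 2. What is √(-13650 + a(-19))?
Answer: 21*I*√33 ≈ 120.64*I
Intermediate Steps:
A = 0 (A = -2 + (0*(-2) + 2) = -2 + (0 + 2) = -2 + 2 = 0)
L = -24 (L = -3 + (0 - 1*21) = -3 + (0 - 21) = -3 - 21 = -24)
a(W) = (-24 + W)*(40 + W) (a(W) = (W + 40)*(W - 24) = (40 + W)*(-24 + W) = (-24 + W)*(40 + W))
√(-13650 + a(-19)) = √(-13650 + (-960 + (-19)² + 16*(-19))) = √(-13650 + (-960 + 361 - 304)) = √(-13650 - 903) = √(-14553) = 21*I*√33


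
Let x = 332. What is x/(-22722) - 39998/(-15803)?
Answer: 451793980/179537883 ≈ 2.5164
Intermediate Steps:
x/(-22722) - 39998/(-15803) = 332/(-22722) - 39998/(-15803) = 332*(-1/22722) - 39998*(-1/15803) = -166/11361 + 39998/15803 = 451793980/179537883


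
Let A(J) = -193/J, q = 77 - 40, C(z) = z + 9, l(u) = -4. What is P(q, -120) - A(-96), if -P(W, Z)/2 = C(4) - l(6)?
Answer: -3457/96 ≈ -36.010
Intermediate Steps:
C(z) = 9 + z
q = 37
P(W, Z) = -34 (P(W, Z) = -2*((9 + 4) - 1*(-4)) = -2*(13 + 4) = -2*17 = -34)
P(q, -120) - A(-96) = -34 - (-193)/(-96) = -34 - (-193)*(-1)/96 = -34 - 1*193/96 = -34 - 193/96 = -3457/96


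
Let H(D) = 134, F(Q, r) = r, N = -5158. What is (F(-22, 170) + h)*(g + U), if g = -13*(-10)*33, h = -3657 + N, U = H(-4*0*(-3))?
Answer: -38245480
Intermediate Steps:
U = 134
h = -8815 (h = -3657 - 5158 = -8815)
g = 4290 (g = 130*33 = 4290)
(F(-22, 170) + h)*(g + U) = (170 - 8815)*(4290 + 134) = -8645*4424 = -38245480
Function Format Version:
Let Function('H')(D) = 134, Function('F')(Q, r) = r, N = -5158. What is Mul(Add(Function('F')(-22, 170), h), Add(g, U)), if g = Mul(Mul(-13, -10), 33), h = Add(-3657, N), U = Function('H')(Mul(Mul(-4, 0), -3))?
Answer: -38245480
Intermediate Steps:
U = 134
h = -8815 (h = Add(-3657, -5158) = -8815)
g = 4290 (g = Mul(130, 33) = 4290)
Mul(Add(Function('F')(-22, 170), h), Add(g, U)) = Mul(Add(170, -8815), Add(4290, 134)) = Mul(-8645, 4424) = -38245480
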